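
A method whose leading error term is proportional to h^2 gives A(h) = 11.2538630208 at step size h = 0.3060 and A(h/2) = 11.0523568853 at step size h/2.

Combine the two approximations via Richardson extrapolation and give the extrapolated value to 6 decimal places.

10.985188

r = 2: numerator weight 4, denominator 3.
4 × 11.0523568853 − 11.2538630208 = 32.9555645204
Extrapolated: 32.9555645204 / 3 = 10.9851881735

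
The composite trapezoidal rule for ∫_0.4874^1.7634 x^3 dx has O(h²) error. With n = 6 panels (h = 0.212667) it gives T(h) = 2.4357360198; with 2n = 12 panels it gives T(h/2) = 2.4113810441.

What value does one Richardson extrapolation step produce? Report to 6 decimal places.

r = 2, so 2^r = 4.
4 × 2.4113810441 = 9.6455241764; 9.6455241764 − 2.4357360198 = 7.2097881566
Denominator 4 − 1 = 3.
Extrapolated: 7.2097881566 / 3 = 2.4032627189

2.403263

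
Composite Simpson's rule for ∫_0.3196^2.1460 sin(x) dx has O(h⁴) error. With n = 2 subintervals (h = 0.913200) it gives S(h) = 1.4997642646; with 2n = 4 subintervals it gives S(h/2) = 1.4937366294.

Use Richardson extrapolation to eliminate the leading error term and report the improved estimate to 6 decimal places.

1.493335

Error is O(h^4); halving h shrinks it by 2^4 = 16.
16·1.4937366294 = 23.8997860704; subtract 1.4997642646 → 22.4000218058
Divide by 2^4 − 1 = 15.
R = 22.4000218058/15 = 1.4933347871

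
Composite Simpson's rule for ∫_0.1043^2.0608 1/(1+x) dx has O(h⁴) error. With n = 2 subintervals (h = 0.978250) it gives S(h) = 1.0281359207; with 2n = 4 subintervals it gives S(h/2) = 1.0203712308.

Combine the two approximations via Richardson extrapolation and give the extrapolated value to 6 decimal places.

1.019854

Method order is 4; weight 2^4 = 16.
16·1.0203712308 − 1.0281359207 = 15.2978037721
15.2978037721 ÷ 15 = 1.0198535848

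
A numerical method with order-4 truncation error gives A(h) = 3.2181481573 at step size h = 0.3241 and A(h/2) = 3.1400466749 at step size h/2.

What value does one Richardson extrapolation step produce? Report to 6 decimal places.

With r = 4 the leading error scales as h^4, so the weight is 2^4 = 16.
Numerator 16*A(h/2) − A(h) = 16*3.1400466749 − 3.2181481573 = 47.0225986411
Extrapolated: 47.0225986411 / 15 = 3.1348399094

3.134840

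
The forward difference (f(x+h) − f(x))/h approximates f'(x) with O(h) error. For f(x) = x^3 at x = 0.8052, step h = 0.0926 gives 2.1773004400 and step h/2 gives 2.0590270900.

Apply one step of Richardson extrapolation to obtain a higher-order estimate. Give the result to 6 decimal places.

Leading term ∝ h^1; use weight 2 = 2^1.
2*2.0590270900 − 2.1773004400 = 1.9407537400
R = 1.9407537400/1 = 1.9407537400
Correction |R − A(h/2)| = 1.183e-01; gap |A(h/2) − A(h)| = 1.183e-01.

1.940754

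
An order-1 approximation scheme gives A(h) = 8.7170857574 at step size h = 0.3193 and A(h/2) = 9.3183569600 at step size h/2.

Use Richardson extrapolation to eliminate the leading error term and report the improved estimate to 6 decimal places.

The method has order 1: 2^1 = 2.
A(h/2) − A(h) = 9.3183569600 − 8.7170857574 = 0.6012712026
Divide by 2^1 − 1 = 1: 0.6012712026/1 = 0.6012712026
R = A(h/2) + (A(h/2) − A(h))/1 = 9.3183569600 + 0.6012712026 = 9.9196281626
Gap between inputs: 6.013e-01; correction applied: +0.6012712026.

9.919628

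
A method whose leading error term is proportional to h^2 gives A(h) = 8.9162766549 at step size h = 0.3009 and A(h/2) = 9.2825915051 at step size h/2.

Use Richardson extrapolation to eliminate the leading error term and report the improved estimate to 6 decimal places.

9.404696

Error is O(h^2); halving h shrinks it by 2^2 = 4.
4*9.2825915051 − 8.9162766549 = 28.2140893655
(4*9.2825915051 − 8.9162766549)/(4 − 1) = 9.4046964552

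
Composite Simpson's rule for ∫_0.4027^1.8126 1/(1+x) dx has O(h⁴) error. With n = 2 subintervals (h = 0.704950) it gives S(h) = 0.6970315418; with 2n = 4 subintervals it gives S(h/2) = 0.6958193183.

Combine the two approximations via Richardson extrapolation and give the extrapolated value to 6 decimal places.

0.695739

Order 4 gives 2^r = 16 and 2^r − 1 = 15.
16*0.6958193183 = 11.1331090928; 11.1331090928 − 0.6970315418 = 10.4360775510
10.4360775510 ÷ 15 = 0.6957385034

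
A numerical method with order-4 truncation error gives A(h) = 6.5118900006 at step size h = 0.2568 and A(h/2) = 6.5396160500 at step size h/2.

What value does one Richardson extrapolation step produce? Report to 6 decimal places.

Order 4 gives 2^r = 16 and 2^r − 1 = 15.
Weighted: 104.6338568000 − 6.5118900006 = 98.1219667994
Extrapolated: 98.1219667994 / 15 = 6.5414644533
Shift from A(h/2): +0.0018484033.

6.541464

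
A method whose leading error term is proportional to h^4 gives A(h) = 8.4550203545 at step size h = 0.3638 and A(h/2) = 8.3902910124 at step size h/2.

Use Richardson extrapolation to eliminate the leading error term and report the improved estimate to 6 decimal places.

Error is O(h^4); halving h shrinks it by 2^4 = 16.
Top: 16(8.3902910124) − (8.4550203545) = 125.7896358439
Denominator 16 − 1 = 15.
So the Richardson estimate is 8.3859757229.

8.385976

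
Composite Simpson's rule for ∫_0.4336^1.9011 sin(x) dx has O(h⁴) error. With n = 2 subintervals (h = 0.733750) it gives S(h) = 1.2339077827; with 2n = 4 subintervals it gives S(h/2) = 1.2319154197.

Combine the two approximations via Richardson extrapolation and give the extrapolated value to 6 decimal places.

Method order is 4; weight 2^4 = 16.
Weighted: 19.7106467152 − 1.2339077827 = 18.4767389325
Divide by 2^4 − 1 = 15.
(16×1.2319154197 − 1.2339077827)/(16 − 1) = 1.2317825955
Shift from A(h/2): −0.0001328242.

1.231783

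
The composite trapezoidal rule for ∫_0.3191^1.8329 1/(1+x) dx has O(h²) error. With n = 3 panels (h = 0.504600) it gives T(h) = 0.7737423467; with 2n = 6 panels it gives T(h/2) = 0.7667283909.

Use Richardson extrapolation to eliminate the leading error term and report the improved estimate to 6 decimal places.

Leading term ∝ h^2; use weight 4 = 2^2.
2^2×A(h/2) = 3.0669135636; minus A(h) gives 2.2931712169.
Denominator 4 − 1 = 3.
Result: 0.7643904056

0.764390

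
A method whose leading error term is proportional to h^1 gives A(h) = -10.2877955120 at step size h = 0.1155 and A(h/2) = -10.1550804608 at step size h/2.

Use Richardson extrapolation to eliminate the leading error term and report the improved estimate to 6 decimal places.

Leading term ∝ h^1; use weight 2 = 2^1.
2·(-10.1550804608) − (-10.2877955120) = -10.0223654096
Extrapolated: (-10.0223654096) / 1 = -10.0223654096
Shift from A(h/2): +0.1327150512.

-10.022365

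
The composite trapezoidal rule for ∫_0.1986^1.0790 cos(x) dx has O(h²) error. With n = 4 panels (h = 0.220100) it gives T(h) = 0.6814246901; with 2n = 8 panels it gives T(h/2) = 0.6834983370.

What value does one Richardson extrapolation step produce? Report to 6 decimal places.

0.684190

The method has order 2: 2^2 = 4.
Top: 4(0.6834983370) − (0.6814246901) = 2.0525686579
R = 2.0525686579/3 = 0.6841895526
Correction |R − A(h/2)| = 6.912e-04; gap |A(h/2) − A(h)| = 2.074e-03.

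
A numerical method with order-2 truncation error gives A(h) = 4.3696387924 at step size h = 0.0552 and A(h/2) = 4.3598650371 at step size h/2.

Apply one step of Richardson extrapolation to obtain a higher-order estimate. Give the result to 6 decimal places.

Leading term ∝ h^2; use weight 4 = 2^2.
4·4.3598650371 = 17.4394601484; subtract 4.3696387924 → 13.0698213560
Denominator 4 − 1 = 3.
13.0698213560 ÷ 3 = 4.3566071187

4.356607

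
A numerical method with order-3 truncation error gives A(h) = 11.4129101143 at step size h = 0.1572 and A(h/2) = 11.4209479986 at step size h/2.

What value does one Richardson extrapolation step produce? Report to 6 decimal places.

11.422096

Error is O(h^3); halving h shrinks it by 2^3 = 8.
Top: 8(11.4209479986) − (11.4129101143) = 79.9546738745
79.9546738745 ÷ 7 = 11.4220962678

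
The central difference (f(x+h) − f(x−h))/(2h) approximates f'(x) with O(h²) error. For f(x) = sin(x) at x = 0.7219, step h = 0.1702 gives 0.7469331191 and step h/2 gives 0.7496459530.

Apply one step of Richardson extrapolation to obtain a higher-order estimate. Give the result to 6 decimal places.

Method order is 2; weight 2^2 = 4.
Weighted: 2.9985838120 − 0.7469331191 = 2.2516506929
Extrapolated: 2.2516506929 / 3 = 0.7505502310
Gap between inputs: 2.713e-03; correction applied: +0.0009042780.

0.750550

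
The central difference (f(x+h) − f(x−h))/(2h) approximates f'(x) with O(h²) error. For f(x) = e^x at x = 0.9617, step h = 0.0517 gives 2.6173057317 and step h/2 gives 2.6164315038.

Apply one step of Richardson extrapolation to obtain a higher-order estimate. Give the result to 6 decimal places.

2.616140

r = 2, so 2^r = 4.
Numerator 4·A(h/2) − A(h) = 4·2.6164315038 − 2.6173057317 = 7.8484202835
Extrapolated: 7.8484202835 / 3 = 2.6161400945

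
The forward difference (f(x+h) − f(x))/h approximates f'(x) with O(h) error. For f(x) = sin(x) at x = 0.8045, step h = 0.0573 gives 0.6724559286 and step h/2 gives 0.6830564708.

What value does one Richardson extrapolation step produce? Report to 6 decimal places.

0.693657

Order 1 gives 2^r = 2 and 2^r − 1 = 1.
Weighted: 1.3661129416 − 0.6724559286 = 0.6936570130
(2·0.6830564708 − 0.6724559286)/(2 − 1) = 0.6936570130
Gap between inputs: 1.060e-02; correction applied: +0.0106005422.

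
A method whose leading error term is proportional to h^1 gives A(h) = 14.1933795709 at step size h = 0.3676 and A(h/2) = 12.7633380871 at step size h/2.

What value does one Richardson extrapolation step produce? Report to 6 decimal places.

Order 1 gives 2^r = 2 and 2^r − 1 = 1.
Weighted: 25.5266761742 − 14.1933795709 = 11.3332966033
Extrapolated: 11.3332966033 / 1 = 11.3332966033

11.333297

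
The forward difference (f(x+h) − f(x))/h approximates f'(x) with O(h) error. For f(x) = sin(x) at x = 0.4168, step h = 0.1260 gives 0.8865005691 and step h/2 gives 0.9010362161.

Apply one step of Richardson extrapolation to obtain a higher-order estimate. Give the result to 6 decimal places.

With r = 1 the leading error scales as h^1, so the weight is 2^1 = 2.
Top: 2(0.9010362161) − (0.8865005691) = 0.9155718631
0.9155718631 ÷ 1 = 0.9155718631
Gap between inputs: 1.454e-02; correction applied: +0.0145356470.

0.915572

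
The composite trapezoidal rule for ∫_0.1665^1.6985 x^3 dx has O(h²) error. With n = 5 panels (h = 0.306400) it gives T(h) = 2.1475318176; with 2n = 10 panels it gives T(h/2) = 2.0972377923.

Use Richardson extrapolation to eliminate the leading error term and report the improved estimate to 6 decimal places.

Method order is 2; weight 2^2 = 4.
4 × 2.0972377923 − 2.1475318176 = 6.2414193516
Denominator 4 − 1 = 3.
Result: 2.0804731172

2.080473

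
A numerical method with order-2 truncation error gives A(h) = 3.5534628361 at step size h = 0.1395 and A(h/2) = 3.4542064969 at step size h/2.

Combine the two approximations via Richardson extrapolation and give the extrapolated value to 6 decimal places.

3.421121

The method has order 2: 2^2 = 4.
4×3.4542064969 − 3.5534628361 = 10.2633631515
R = 10.2633631515/3 = 3.4211210505
Shift from A(h/2): −0.0330854464.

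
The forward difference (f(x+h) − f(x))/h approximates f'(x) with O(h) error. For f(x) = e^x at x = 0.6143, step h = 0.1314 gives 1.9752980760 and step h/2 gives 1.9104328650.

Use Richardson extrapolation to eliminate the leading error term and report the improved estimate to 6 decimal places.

Leading term ∝ h^1; use weight 2 = 2^1.
Top: 2(1.9104328650) − (1.9752980760) = 1.8455676540
Denominator 2 − 1 = 1.
1.8455676540 ÷ 1 = 1.8455676540

1.845568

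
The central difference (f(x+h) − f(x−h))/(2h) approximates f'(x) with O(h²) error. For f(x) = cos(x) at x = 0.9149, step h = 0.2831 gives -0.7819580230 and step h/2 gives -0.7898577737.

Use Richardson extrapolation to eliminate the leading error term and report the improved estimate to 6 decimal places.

With r = 2 the leading error scales as h^2, so the weight is 2^2 = 4.
A(h/2) − A(h) = -0.7898577737 − (-0.7819580230) = -0.0078997507
Divide by 2^2 − 1 = 3: (-0.0078997507)/3 = -0.0026332502
R = A(h/2) + (A(h/2) − A(h))/3 = -0.7898577737 − 0.0026332502 = -0.7924910239

-0.792491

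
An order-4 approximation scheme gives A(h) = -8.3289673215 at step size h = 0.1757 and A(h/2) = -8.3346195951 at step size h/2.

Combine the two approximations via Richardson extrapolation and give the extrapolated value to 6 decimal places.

-8.334996

The method has order 4: 2^4 = 16.
2^4×A(h/2) = -133.3539135216; minus A(h) gives -125.0249462001.
Extrapolated: (-125.0249462001) / 15 = -8.3349964133
Correction |R − A(h/2)| = 3.768e-04; gap |A(h/2) − A(h)| = 5.652e-03.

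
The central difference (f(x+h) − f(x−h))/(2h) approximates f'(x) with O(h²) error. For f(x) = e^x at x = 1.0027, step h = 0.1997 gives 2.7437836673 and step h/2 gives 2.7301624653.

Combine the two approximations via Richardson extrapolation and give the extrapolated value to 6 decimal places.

2.725622

With r = 2 the leading error scales as h^2, so the weight is 2^2 = 4.
Top: 4(2.7301624653) − (2.7437836673) = 8.1768661939
Divide by 2^2 − 1 = 3.
So the Richardson estimate is 2.7256220646.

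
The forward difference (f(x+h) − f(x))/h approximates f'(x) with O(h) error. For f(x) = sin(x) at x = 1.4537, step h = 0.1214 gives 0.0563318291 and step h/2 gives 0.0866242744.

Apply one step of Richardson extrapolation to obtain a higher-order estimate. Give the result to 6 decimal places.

Order 1 gives 2^r = 2 and 2^r − 1 = 1.
Difference of the inputs: 0.0866242744 − 0.0563318291 = 0.0302924453
Correction (A(h/2) − A(h))/(2 − 1) = 0.0302924453/1 = 0.0302924453
R = 0.0866242744 + 0.0302924453 = 0.1169167197

0.116917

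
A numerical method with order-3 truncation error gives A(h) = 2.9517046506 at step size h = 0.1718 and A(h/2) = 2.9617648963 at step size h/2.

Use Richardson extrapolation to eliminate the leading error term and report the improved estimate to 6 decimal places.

Method order is 3; weight 2^3 = 8.
Weighted: 23.6941191704 − 2.9517046506 = 20.7424145198
(8×2.9617648963 − 2.9517046506)/(8 − 1) = 2.9632020743
Gap between inputs: 1.006e-02; correction applied: +0.0014371780.

2.963202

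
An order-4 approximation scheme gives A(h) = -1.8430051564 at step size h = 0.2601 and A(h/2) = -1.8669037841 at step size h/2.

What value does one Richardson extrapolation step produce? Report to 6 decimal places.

Leading term ∝ h^4; use weight 16 = 2^4.
Top: 16(-1.8669037841) − (-1.8430051564) = -28.0274553892
Denominator 16 − 1 = 15.
(16*(-1.8669037841) − (-1.8430051564))/(16 − 1) = -1.8684970259

-1.868497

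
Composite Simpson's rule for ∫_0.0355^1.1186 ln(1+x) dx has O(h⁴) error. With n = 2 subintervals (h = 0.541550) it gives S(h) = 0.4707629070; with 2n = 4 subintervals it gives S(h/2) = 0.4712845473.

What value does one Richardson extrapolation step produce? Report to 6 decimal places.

0.471319

r = 4, so 2^r = 16.
16 × 0.4712845473 = 7.5405527568; 7.5405527568 − 0.4707629070 = 7.0697898498
R = 7.0697898498/15 = 0.4713193233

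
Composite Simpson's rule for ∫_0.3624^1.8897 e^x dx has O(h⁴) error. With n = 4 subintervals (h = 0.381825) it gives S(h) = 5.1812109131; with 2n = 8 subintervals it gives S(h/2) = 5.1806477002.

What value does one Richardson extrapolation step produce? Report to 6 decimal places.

Error is O(h^4); halving h shrinks it by 2^4 = 16.
A(h/2) − A(h) = 5.1806477002 − 5.1812109131 = -0.0005632129
Correction (A(h/2) − A(h))/(16 − 1) = (-0.0005632129)/15 = -0.0000375475
R = A(h/2) + (A(h/2) − A(h))/15 = 5.1806477002 − 0.0000375475 = 5.1806101527

5.180610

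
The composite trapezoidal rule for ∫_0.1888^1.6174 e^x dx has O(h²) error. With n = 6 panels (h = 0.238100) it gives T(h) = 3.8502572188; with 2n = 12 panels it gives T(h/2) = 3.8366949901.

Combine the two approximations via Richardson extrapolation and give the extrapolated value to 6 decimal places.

r = 2: numerator weight 4, denominator 3.
Numerator 4×A(h/2) − A(h) = 4×3.8366949901 − 3.8502572188 = 11.4965227416
Denominator 4 − 1 = 3.
(4×3.8366949901 − 3.8502572188)/(4 − 1) = 3.8321742472

3.832174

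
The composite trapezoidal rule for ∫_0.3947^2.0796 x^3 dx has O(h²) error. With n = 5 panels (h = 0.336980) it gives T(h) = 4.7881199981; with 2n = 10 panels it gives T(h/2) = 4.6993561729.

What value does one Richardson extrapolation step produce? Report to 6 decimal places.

Order 2 gives 2^r = 4 and 2^r − 1 = 3.
4·4.6993561729 = 18.7974246916; 18.7974246916 − 4.7881199981 = 14.0093046935
Denominator 4 − 1 = 3.
(4·4.6993561729 − 4.7881199981)/(4 − 1) = 4.6697682312

4.669768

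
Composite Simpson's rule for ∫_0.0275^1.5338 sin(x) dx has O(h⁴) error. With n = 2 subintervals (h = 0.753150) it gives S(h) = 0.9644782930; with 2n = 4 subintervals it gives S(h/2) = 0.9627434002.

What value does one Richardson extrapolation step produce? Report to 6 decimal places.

0.962628

Leading term ∝ h^4; use weight 16 = 2^4.
16 × 0.9627434002 − 0.9644782930 = 14.4394161102
Extrapolated: 14.4394161102 / 15 = 0.9626277407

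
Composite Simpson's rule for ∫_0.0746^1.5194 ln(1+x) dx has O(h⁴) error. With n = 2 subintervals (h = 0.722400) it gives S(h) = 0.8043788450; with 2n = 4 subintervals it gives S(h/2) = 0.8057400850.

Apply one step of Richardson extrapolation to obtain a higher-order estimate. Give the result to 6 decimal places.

The method has order 4: 2^4 = 16.
A(h/2) − A(h) = 0.8057400850 − 0.8043788450 = 0.0013612400
Correction (A(h/2) − A(h))/(16 − 1) = 0.0013612400/15 = 0.0000907493
R = 0.8057400850 + 0.0000907493 = 0.8058308343
Correction |R − A(h/2)| = 9.075e-05; gap |A(h/2) − A(h)| = 1.361e-03.

0.805831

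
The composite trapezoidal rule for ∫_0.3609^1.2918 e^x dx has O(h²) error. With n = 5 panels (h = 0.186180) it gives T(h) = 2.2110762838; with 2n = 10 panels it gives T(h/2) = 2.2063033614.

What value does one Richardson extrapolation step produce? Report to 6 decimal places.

Leading term ∝ h^2; use weight 4 = 2^2.
4 × 2.2063033614 − 2.2110762838 = 6.6141371618
(4 × 2.2063033614 − 2.2110762838)/(4 − 1) = 2.2047123873

2.204712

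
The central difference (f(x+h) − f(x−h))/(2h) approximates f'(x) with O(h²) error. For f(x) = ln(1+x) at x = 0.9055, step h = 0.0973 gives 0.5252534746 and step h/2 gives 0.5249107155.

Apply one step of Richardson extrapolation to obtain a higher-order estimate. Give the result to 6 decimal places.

r = 2, so 2^r = 4.
4×0.5249107155 = 2.0996428620; 2.0996428620 − 0.5252534746 = 1.5743893874
Denominator 4 − 1 = 3.
1.5743893874 ÷ 3 = 0.5247964625

0.524796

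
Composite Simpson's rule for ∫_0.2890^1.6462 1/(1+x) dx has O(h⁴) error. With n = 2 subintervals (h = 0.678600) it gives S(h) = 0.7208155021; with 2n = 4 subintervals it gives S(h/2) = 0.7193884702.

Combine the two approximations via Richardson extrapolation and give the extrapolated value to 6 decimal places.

0.719293

r = 4: numerator weight 16, denominator 15.
16·0.7193884702 − 0.7208155021 = 10.7894000211
R = 10.7894000211/15 = 0.7192933347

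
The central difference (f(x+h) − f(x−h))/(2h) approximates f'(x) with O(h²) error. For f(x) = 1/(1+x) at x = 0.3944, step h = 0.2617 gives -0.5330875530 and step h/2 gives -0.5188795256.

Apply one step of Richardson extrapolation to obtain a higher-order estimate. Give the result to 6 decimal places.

-0.514144

Method order is 2; weight 2^2 = 4.
Difference of the inputs: -0.5188795256 − (-0.5330875530) = 0.0142080274
Divide by 2^2 − 1 = 3: 0.0142080274/3 = 0.0047360091
R = A(h/2) + (A(h/2) − A(h))/3 = -0.5188795256 + 0.0047360091 = -0.5141435165
Correction |R − A(h/2)| = 4.736e-03; gap |A(h/2) − A(h)| = 1.421e-02.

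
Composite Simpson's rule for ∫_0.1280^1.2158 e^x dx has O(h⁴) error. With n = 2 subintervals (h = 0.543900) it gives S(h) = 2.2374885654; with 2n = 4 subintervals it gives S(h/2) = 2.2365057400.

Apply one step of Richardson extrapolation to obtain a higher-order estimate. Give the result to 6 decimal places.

Error is O(h^4); halving h shrinks it by 2^4 = 16.
Weighted: 35.7840918400 − 2.2374885654 = 33.5466032746
Extrapolated: 33.5466032746 / 15 = 2.2364402183

2.236440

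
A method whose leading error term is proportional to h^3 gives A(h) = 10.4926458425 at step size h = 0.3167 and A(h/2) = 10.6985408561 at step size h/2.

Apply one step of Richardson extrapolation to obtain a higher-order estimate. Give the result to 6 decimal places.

10.727954

The method has order 3: 2^3 = 8.
8·10.6985408561 = 85.5883268488; subtract 10.4926458425 → 75.0956810063
Divide by 2^3 − 1 = 7.
75.0956810063 ÷ 7 = 10.7279544295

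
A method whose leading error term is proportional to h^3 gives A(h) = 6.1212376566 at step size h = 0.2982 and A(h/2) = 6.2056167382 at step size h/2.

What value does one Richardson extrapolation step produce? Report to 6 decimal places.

6.217671

Order 3 gives 2^r = 8 and 2^r − 1 = 7.
2^3*A(h/2) = 49.6449339056; minus A(h) gives 43.5236962490.
(8*6.2056167382 − 6.1212376566)/(8 − 1) = 6.2176708927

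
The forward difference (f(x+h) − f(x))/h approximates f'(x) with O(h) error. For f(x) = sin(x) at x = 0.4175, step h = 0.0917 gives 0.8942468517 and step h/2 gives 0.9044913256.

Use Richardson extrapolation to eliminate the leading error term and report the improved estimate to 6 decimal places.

With r = 1 the leading error scales as h^1, so the weight is 2^1 = 2.
Numerator 2*A(h/2) − A(h) = 2*0.9044913256 − 0.8942468517 = 0.9147357995
0.9147357995 ÷ 1 = 0.9147357995
Gap between inputs: 1.024e-02; correction applied: +0.0102444739.

0.914736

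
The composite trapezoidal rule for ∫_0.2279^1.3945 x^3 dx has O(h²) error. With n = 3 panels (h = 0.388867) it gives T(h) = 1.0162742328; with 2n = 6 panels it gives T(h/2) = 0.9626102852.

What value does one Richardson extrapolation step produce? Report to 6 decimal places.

With r = 2 the leading error scales as h^2, so the weight is 2^2 = 4.
4·0.9626102852 = 3.8504411408; subtract 1.0162742328 → 2.8341669080
Denominator 4 − 1 = 3.
R = 2.8341669080/3 = 0.9447223027

0.944722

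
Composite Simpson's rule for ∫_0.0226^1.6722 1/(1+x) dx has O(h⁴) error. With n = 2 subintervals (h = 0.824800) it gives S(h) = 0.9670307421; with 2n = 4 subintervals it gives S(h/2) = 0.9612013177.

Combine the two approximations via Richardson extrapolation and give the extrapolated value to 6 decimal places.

The method has order 4: 2^4 = 16.
Top: 16(0.9612013177) − (0.9670307421) = 14.4121903411
Divide by 2^4 − 1 = 15.
So the Richardson estimate is 0.9608126894.
Gap between inputs: 5.829e-03; correction applied: −0.0003886283.

0.960813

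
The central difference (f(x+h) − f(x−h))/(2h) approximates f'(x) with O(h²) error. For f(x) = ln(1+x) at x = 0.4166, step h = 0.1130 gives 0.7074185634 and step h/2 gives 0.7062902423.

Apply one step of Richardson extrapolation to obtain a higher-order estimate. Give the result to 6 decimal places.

r = 2, so 2^r = 4.
4*0.7062902423 = 2.8251609692; 2.8251609692 − 0.7074185634 = 2.1177424058
R = 2.1177424058/3 = 0.7059141353

0.705914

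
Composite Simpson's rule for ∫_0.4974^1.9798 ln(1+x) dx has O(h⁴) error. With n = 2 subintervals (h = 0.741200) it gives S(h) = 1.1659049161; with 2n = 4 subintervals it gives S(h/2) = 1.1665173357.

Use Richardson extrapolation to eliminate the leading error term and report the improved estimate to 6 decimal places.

Leading term ∝ h^4; use weight 16 = 2^4.
Numerator 16×A(h/2) − A(h) = 16×1.1665173357 − 1.1659049161 = 17.4983724551
Divide by 2^4 − 1 = 15.
R = 17.4983724551/15 = 1.1665581637
Shift from A(h/2): +0.0000408280.

1.166558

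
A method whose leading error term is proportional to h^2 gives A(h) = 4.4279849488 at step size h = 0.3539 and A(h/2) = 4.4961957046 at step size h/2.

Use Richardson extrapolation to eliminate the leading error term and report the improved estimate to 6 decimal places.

Error is O(h^2); halving h shrinks it by 2^2 = 4.
Numerator 4·A(h/2) − A(h) = 4·4.4961957046 − 4.4279849488 = 13.5567978696
Denominator 4 − 1 = 3.
(4·4.4961957046 − 4.4279849488)/(4 − 1) = 4.5189326232

4.518933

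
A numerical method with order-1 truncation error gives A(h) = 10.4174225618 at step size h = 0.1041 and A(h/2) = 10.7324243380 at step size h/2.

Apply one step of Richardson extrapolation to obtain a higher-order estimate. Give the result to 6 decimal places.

With r = 1 the leading error scales as h^1, so the weight is 2^1 = 2.
Top: 2(10.7324243380) − (10.4174225618) = 11.0474261142
Denominator 2 − 1 = 1.
R = 11.0474261142/1 = 11.0474261142
Correction |R − A(h/2)| = 3.150e-01; gap |A(h/2) − A(h)| = 3.150e-01.

11.047426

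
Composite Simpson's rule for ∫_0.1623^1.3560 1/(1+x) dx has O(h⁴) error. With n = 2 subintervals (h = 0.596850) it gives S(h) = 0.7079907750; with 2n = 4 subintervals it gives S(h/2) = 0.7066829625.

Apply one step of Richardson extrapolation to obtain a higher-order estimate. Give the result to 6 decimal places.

With r = 4 the leading error scales as h^4, so the weight is 2^4 = 16.
Weighted: 11.3069274000 − 0.7079907750 = 10.5989366250
R = 10.5989366250/15 = 0.7065957750

0.706596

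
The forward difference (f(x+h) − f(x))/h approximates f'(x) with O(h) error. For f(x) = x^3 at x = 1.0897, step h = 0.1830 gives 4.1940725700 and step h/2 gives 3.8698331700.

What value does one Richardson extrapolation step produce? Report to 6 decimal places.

Method order is 1; weight 2^1 = 2.
Top: 2(3.8698331700) − (4.1940725700) = 3.5455937700
Denominator 2 − 1 = 1.
So the Richardson estimate is 3.5455937700.

3.545594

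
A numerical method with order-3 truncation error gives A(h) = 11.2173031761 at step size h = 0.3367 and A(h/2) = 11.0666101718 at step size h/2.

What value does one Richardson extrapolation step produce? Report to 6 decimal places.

11.045083

With r = 3 the leading error scales as h^3, so the weight is 2^3 = 8.
2^3 × A(h/2) = 88.5328813744; minus A(h) gives 77.3155781983.
R = 77.3155781983/7 = 11.0450825998
Gap between inputs: 1.507e-01; correction applied: −0.0215275720.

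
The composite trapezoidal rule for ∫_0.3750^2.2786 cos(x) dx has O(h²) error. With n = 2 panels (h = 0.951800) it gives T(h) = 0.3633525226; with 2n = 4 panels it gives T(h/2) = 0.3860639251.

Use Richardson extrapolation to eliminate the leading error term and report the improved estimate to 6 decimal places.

Leading term ∝ h^2; use weight 4 = 2^2.
4 × 0.3860639251 = 1.5442557004; 1.5442557004 − 0.3633525226 = 1.1809031778
Divide by 2^2 − 1 = 3.
(4 × 0.3860639251 − 0.3633525226)/(4 − 1) = 0.3936343926

0.393634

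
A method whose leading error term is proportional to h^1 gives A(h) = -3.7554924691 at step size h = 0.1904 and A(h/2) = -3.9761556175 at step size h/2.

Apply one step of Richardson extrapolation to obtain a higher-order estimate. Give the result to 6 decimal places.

-4.196819

The method has order 1: 2^1 = 2.
2^1 × A(h/2) = -7.9523112350; minus A(h) gives -4.1968187659.
Divide by 2^1 − 1 = 1.
So the Richardson estimate is -4.1968187659.
Shift from A(h/2): −0.2206631484.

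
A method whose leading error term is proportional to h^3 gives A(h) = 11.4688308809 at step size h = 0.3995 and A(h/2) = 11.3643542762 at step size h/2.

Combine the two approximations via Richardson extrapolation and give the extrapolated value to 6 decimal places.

11.349429

Order 3 gives 2^r = 8 and 2^r − 1 = 7.
8·11.3643542762 = 90.9148342096; 90.9148342096 − 11.4688308809 = 79.4460033287
(8·11.3643542762 − 11.4688308809)/(8 − 1) = 11.3494290470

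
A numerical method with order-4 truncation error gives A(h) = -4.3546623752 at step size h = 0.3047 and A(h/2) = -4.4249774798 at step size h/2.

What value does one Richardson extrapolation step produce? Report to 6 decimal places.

-4.429665

r = 4: numerator weight 16, denominator 15.
Top: 16(-4.4249774798) − (-4.3546623752) = -66.4449773016
Divide by 2^4 − 1 = 15.
(16*(-4.4249774798) − (-4.3546623752))/(16 − 1) = -4.4296651534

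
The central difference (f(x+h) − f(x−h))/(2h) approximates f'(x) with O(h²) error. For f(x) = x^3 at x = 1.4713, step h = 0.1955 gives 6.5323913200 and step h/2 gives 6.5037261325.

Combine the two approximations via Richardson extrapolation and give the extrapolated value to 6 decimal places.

6.494171

The method has order 2: 2^2 = 4.
4*6.5037261325 − 6.5323913200 = 19.4825132100
Divide by 2^2 − 1 = 3.
R = 19.4825132100/3 = 6.4941710700
Correction |R − A(h/2)| = 9.555e-03; gap |A(h/2) − A(h)| = 2.867e-02.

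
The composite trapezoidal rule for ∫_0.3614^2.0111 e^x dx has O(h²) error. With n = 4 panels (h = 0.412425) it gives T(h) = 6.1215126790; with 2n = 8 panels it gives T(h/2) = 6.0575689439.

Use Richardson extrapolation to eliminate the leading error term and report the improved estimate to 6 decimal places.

Leading term ∝ h^2; use weight 4 = 2^2.
4 × 6.0575689439 − 6.1215126790 = 18.1087630966
Divide by 2^2 − 1 = 3.
So the Richardson estimate is 6.0362543655.
Gap between inputs: 6.394e-02; correction applied: −0.0213145784.

6.036254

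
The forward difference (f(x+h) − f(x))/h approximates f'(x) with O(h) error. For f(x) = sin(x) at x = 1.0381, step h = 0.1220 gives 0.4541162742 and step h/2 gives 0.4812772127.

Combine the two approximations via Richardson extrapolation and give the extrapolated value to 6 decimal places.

0.508438

Order 1 gives 2^r = 2 and 2^r − 1 = 1.
2 × 0.4812772127 − 0.4541162742 = 0.5084381512
Denominator 2 − 1 = 1.
(2 × 0.4812772127 − 0.4541162742)/(2 − 1) = 0.5084381512
Gap between inputs: 2.716e-02; correction applied: +0.0271609385.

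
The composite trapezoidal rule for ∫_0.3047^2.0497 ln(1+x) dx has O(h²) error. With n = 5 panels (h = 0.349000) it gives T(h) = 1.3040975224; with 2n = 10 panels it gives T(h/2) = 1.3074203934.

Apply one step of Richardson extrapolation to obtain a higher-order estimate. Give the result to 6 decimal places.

r = 2: numerator weight 4, denominator 3.
Numerator 4×A(h/2) − A(h) = 4×1.3074203934 − 1.3040975224 = 3.9255840512
Denominator 4 − 1 = 3.
So the Richardson estimate is 1.3085280171.

1.308528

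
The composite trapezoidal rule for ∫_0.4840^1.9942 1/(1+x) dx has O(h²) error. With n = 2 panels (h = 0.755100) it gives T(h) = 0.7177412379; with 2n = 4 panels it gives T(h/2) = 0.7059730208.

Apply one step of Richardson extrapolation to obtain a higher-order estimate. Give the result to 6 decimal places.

0.702050

The method has order 2: 2^2 = 4.
2^2·A(h/2) = 2.8238920832; minus A(h) gives 2.1061508453.
Divide by 2^2 − 1 = 3.
(4·0.7059730208 − 0.7177412379)/(4 − 1) = 0.7020502818
Gap between inputs: 1.177e-02; correction applied: −0.0039227390.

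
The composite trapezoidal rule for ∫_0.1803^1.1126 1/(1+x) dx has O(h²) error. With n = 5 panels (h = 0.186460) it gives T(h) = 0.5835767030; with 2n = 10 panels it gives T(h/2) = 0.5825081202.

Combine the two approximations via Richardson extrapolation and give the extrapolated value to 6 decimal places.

0.582152

Order 2 gives 2^r = 4 and 2^r − 1 = 3.
Numerator 4·A(h/2) − A(h) = 4·0.5825081202 − 0.5835767030 = 1.7464557778
1.7464557778 ÷ 3 = 0.5821519259
Shift from A(h/2): −0.0003561943.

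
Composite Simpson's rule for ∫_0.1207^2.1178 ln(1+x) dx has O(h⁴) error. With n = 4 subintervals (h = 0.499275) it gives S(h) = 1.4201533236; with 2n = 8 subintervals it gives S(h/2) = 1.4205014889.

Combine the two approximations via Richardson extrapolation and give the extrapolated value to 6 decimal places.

The method has order 4: 2^4 = 16.
16 × 1.4205014889 − 1.4201533236 = 21.3078704988
Divide by 2^4 − 1 = 15.
So the Richardson estimate is 1.4205246999.

1.420525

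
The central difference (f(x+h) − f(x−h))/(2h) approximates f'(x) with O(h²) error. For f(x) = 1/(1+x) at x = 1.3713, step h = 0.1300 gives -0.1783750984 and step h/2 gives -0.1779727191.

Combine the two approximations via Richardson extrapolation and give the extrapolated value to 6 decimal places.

Leading term ∝ h^2; use weight 4 = 2^2.
4 × (-0.1779727191) = -0.7118908764; (-0.7118908764) − (-0.1783750984) = -0.5335157780
(-0.5335157780) ÷ 3 = -0.1778385927
Correction |R − A(h/2)| = 1.341e-04; gap |A(h/2) − A(h)| = 4.024e-04.

-0.177839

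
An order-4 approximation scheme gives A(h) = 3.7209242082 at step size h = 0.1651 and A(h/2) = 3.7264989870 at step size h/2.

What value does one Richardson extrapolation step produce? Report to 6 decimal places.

Method order is 4; weight 2^4 = 16.
Numerator 16·A(h/2) − A(h) = 16·3.7264989870 − 3.7209242082 = 55.9030595838
Denominator 16 − 1 = 15.
R = 55.9030595838/15 = 3.7268706389
Shift from A(h/2): +0.0003716519.

3.726871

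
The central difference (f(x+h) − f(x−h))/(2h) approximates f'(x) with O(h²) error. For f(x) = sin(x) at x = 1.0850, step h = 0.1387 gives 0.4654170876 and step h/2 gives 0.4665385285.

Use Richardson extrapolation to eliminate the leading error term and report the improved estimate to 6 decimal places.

Error is O(h^2); halving h shrinks it by 2^2 = 4.
Numerator 4×A(h/2) − A(h) = 4×0.4665385285 − 0.4654170876 = 1.4007370264
R = 1.4007370264/3 = 0.4669123421

0.466912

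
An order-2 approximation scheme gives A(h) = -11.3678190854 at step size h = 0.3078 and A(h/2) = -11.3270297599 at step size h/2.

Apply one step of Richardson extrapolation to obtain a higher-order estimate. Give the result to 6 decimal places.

-11.313433

Error is O(h^2); halving h shrinks it by 2^2 = 4.
2^2*A(h/2) = -45.3081190396; minus A(h) gives -33.9402999542.
Denominator 4 − 1 = 3.
So the Richardson estimate is -11.3134333181.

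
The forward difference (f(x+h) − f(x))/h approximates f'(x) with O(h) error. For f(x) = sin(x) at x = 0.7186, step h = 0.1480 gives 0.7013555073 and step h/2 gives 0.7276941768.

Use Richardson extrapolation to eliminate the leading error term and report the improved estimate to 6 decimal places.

0.754033

Error is O(h^1); halving h shrinks it by 2^1 = 2.
2 × 0.7276941768 − 0.7013555073 = 0.7540328463
0.7540328463 ÷ 1 = 0.7540328463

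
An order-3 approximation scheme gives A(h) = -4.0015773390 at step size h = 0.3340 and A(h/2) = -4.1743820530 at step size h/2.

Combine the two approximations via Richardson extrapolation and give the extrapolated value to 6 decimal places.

Method order is 3; weight 2^3 = 8.
A(h/2) − A(h) = -4.1743820530 − (-4.0015773390) = -0.1728047140
Correction (A(h/2) − A(h))/(8 − 1) = (-0.1728047140)/7 = -0.0246863877
R = A(h/2) + (A(h/2) − A(h))/7 = -4.1743820530 − 0.0246863877 = -4.1990684407

-4.199068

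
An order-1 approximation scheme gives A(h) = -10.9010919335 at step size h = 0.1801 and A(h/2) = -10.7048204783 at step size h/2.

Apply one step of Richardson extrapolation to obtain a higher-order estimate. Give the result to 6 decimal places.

-10.508549

r = 1, so 2^r = 2.
2^1·A(h/2) = -21.4096409566; minus A(h) gives -10.5085490231.
(2·(-10.7048204783) − (-10.9010919335))/(2 − 1) = -10.5085490231
Shift from A(h/2): +0.1962714552.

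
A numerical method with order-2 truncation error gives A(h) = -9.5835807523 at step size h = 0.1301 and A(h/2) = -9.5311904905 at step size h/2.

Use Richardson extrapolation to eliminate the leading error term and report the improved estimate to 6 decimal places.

-9.513727

Method order is 2; weight 2^2 = 4.
4·(-9.5311904905) = -38.1247619620; subtract (-9.5835807523) → -28.5411812097
Divide by 2^2 − 1 = 3.
Result: -9.5137270699
Gap between inputs: 5.239e-02; correction applied: +0.0174634206.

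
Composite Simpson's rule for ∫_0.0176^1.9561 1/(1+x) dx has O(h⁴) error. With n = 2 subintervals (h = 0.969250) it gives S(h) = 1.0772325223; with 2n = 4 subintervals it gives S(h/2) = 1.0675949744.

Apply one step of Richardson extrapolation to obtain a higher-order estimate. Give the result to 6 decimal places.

1.066952

Leading term ∝ h^4; use weight 16 = 2^4.
2^4×A(h/2) = 17.0815195904; minus A(h) gives 16.0042870681.
Denominator 16 − 1 = 15.
R = 16.0042870681/15 = 1.0669524712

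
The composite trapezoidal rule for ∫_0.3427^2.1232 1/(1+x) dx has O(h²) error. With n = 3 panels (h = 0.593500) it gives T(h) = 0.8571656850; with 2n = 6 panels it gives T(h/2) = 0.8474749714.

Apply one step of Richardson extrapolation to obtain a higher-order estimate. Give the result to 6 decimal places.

Leading term ∝ h^2; use weight 4 = 2^2.
A(h/2) − A(h) = 0.8474749714 − 0.8571656850 = -0.0096907136
Correction (A(h/2) − A(h))/(4 − 1) = (-0.0096907136)/3 = -0.0032302379
R = A(h/2) + (A(h/2) − A(h))/3 = 0.8474749714 − 0.0032302379 = 0.8442447335
Shift from A(h/2): −0.0032302379.

0.844245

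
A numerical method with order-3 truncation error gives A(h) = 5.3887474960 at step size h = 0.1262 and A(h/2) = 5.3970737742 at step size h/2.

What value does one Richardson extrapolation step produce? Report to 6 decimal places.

r = 3: numerator weight 8, denominator 7.
Top: 8(5.3970737742) − (5.3887474960) = 37.7878426976
Extrapolated: 37.7878426976 / 7 = 5.3982632425
Correction |R − A(h/2)| = 1.189e-03; gap |A(h/2) − A(h)| = 8.326e-03.

5.398263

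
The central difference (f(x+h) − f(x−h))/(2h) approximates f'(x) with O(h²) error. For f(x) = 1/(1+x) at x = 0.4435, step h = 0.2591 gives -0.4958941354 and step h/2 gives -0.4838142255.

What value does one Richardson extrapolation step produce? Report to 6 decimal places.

The method has order 2: 2^2 = 4.
Difference of the inputs: -0.4838142255 − (-0.4958941354) = 0.0120799099
Correction (A(h/2) − A(h))/(4 − 1) = 0.0120799099/3 = 0.0040266366
R = -0.4838142255 + 0.0040266366 = -0.4797875889

-0.479788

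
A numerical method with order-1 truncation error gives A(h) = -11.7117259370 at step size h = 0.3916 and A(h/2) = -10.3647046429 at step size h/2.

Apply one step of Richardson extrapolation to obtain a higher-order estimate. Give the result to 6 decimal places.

Error is O(h^1); halving h shrinks it by 2^1 = 2.
Difference of the inputs: -10.3647046429 − (-11.7117259370) = 1.3470212941
Divide by 2^1 − 1 = 1: 1.3470212941/1 = 1.3470212941
R = A(h/2) + (A(h/2) − A(h))/1 = -10.3647046429 + 1.3470212941 = -9.0176833488

-9.017683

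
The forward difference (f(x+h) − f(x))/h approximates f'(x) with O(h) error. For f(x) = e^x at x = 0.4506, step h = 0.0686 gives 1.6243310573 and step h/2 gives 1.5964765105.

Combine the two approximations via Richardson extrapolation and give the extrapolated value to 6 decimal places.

With r = 1 the leading error scales as h^1, so the weight is 2^1 = 2.
Weighted: 3.1929530210 − 1.6243310573 = 1.5686219637
Divide by 2^1 − 1 = 1.
1.5686219637 ÷ 1 = 1.5686219637
Correction |R − A(h/2)| = 2.785e-02; gap |A(h/2) − A(h)| = 2.785e-02.

1.568622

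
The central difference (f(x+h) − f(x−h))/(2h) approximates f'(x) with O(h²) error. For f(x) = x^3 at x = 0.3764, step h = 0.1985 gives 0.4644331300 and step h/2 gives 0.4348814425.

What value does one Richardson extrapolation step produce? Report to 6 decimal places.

With r = 2 the leading error scales as h^2, so the weight is 2^2 = 4.
Difference of the inputs: 0.4348814425 − 0.4644331300 = -0.0295516875
Correction (A(h/2) − A(h))/(4 − 1) = (-0.0295516875)/3 = -0.0098505625
R = 0.4348814425 − 0.0098505625 = 0.4250308800
Shift from A(h/2): −0.0098505625.

0.425031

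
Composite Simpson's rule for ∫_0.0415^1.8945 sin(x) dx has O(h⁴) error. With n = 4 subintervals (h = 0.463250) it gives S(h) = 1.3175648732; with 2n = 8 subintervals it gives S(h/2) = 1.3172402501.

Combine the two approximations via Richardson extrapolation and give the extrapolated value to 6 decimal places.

1.317219

Order 4 gives 2^r = 16 and 2^r − 1 = 15.
16*1.3172402501 − 1.3175648732 = 19.7582791284
R = 19.7582791284/15 = 1.3172186086
Gap between inputs: 3.246e-04; correction applied: −0.0000216415.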